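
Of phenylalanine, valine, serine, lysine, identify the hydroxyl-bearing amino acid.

Serine (S), threonine (T), and tyrosine (Y) each carry a hydroxyl group on the side chain.
Of the listed options, only serine belongs to this group.

serine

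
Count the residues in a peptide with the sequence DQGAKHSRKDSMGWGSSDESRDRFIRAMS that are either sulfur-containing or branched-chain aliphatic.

3

Sulfur-containing: C, M. Branched-chain aliphatic: I, L, V.
Sulfur-containing residues here: M12, M28 (2).
Branched-chain aliphatic residues here: I25 (1).
The two groups share no amino acid, so total = 2 + 1 = 3.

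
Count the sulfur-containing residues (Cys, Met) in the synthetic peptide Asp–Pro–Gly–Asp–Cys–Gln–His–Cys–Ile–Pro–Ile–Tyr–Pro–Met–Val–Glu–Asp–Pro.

3

Matching residues: Cys5, Cys8, Met14.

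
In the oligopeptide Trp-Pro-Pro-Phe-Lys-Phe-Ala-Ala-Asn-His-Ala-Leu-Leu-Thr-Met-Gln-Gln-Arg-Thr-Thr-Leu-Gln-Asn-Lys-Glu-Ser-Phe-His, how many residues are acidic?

1

Aspartate (D) and glutamate (E) have carboxylic-acid side chains and are the acidic amino acids.
Matching residues: Glu25.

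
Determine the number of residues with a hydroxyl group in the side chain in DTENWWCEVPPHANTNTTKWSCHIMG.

5

Serine (S), threonine (T), and tyrosine (Y) each carry a hydroxyl group on the side chain.
Matching residues: T2, T15, T17, T18, S21.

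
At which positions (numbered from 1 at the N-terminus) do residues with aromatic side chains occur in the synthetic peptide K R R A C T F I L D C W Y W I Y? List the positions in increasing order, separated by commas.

Phenylalanine (F), tryptophan (W), and tyrosine (Y) have aromatic ring side chains.
Matching residues: F7, W12, Y13, W14, Y16.

7, 12, 13, 14, 16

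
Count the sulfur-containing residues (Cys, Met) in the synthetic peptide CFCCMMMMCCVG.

Matching residues: C1, C3, C4, M5, M6, M7, M8, C9, C10.

9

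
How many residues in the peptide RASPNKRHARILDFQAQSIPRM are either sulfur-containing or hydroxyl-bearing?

Sulfur-containing: C, M. Hydroxyl-bearing: S, T, Y.
Sulfur-containing residues here: M22 (1).
Hydroxyl-bearing residues here: S3, S18 (2).
The two groups share no amino acid, so total = 1 + 2 = 3.

3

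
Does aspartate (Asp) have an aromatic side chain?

The aromatic amino acids are Phe (F, benzyl), Trp (W, indole), and Tyr (Y, phenol).
Aspartate is not in this group.

No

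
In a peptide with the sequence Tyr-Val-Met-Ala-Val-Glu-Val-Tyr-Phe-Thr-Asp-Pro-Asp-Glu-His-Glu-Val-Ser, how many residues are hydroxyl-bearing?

4

The –OH-bearing residues are Ser, Thr (aliphatic alcohols), and Tyr (phenol).
Matching residues: Tyr1, Tyr8, Thr10, Ser18.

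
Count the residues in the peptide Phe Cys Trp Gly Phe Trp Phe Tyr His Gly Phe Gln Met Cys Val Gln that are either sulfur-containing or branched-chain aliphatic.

Sulfur-containing: C, M. Branched-chain aliphatic: I, L, V.
Sulfur-containing residues here: Cys2, Met13, Cys14 (3).
Branched-chain aliphatic residues here: Val15 (1).
The two groups share no amino acid, so total = 3 + 1 = 4.

4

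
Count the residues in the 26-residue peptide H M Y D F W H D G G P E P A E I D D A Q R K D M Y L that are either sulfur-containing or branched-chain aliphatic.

Sulfur-containing: C, M. Branched-chain aliphatic: I, L, V.
Sulfur-containing residues here: M2, M24 (2).
Branched-chain aliphatic residues here: I16, L26 (2).
The two groups share no amino acid, so total = 2 + 2 = 4.

4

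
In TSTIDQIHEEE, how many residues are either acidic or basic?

Acidic: D, E. Basic: H, K, R.
Acidic residues here: D5, E9, E10, E11 (4).
Basic residues here: H8 (1).
The two groups share no amino acid, so total = 4 + 1 = 5.

5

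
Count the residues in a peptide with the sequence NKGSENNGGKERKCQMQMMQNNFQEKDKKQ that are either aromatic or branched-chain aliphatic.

1

Aromatic: F, W, Y. Branched-chain aliphatic: I, L, V.
Aromatic residues here: F23 (1).
Branched-chain aliphatic residues here: none (0).
The two groups share no amino acid, so total = 1 + 0 = 1.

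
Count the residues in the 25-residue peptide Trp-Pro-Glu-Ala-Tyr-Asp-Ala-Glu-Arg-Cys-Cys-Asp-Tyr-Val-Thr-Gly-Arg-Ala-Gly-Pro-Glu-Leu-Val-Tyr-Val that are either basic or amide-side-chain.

2

Basic: H, K, R. Amide-side-chain: N, Q.
Basic residues here: Arg9, Arg17 (2).
Amide-side-chain residues here: none (0).
The two groups share no amino acid, so total = 2 + 0 = 2.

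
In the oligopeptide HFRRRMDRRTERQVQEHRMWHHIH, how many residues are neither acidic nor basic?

9

Acidic: D, E. Basic: K, R, H. All other residues are neither.
Matching residues: F2, M6, T10, Q13, V14, Q15, M19, W20, I23.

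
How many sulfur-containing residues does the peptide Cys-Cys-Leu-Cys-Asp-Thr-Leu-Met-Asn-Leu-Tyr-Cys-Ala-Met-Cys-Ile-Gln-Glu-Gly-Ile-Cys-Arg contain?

Cysteine (C, thiol) and methionine (M, thioether) are the two sulfur-containing amino acids.
Matching residues: Cys1, Cys2, Cys4, Met8, Cys12, Met14, Cys15, Cys21.

8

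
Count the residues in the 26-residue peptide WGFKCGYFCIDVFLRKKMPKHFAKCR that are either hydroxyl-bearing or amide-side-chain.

Hydroxyl-bearing: S, T, Y. Amide-side-chain: N, Q.
Hydroxyl-bearing residues here: Y7 (1).
Amide-side-chain residues here: none (0).
The two groups share no amino acid, so total = 1 + 0 = 1.

1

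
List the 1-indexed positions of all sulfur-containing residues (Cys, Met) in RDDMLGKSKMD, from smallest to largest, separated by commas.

4, 10

Matching residues: M4, M10.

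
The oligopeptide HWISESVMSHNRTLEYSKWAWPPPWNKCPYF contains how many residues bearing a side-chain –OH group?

7

S, T, and Y are the three residues with a side-chain hydroxyl.
Matching residues: S4, S6, S9, T13, Y16, S17, Y30.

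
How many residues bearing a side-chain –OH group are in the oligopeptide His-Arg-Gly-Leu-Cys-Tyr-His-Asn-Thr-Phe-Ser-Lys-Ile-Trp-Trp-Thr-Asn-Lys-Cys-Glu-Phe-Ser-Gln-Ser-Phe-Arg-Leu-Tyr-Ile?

Serine (S), threonine (T), and tyrosine (Y) each carry a hydroxyl group on the side chain.
Matching residues: Tyr6, Thr9, Ser11, Thr16, Ser22, Ser24, Tyr28.

7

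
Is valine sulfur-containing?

No

The sulfur-bearing residues are cysteine (–SH) and methionine (–S–CH₃).
Valine is not in this group.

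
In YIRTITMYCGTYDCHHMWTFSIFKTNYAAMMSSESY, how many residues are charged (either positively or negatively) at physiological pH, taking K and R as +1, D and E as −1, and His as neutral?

4

Charged side chains at pH ~7.4: K, R (positive); D, E (negative).
Matching residues: R3, D13, K24, E34.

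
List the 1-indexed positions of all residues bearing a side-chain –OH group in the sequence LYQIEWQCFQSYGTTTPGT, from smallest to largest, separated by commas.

Serine (S), threonine (T), and tyrosine (Y) each carry a hydroxyl group on the side chain.
Matching residues: Y2, S11, Y12, T14, T15, T16, T19.

2, 11, 12, 14, 15, 16, 19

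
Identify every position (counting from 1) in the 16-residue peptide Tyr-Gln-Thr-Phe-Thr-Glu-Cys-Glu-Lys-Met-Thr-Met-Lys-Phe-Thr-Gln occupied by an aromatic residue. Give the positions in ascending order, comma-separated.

Matching residues: Tyr1, Phe4, Phe14.

1, 4, 14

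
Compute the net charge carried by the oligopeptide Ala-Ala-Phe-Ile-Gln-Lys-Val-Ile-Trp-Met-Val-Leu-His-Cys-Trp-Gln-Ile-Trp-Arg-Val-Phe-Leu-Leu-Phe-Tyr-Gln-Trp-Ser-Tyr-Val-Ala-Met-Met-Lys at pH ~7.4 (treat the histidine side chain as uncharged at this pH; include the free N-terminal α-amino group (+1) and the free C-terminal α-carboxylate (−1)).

+3

The side chains ionized at physiological pH are Lys/Arg (+1) and Asp/Glu (−1); with His treated as neutral, nothing else contributes.
Positive (K, R): Lys6, Arg19, Lys34 → +3.
Negative (D, E): none → −0.
The N-terminus (+1) and C-terminus (−1) cancel.
Net charge = (+3) + (−0) = +3.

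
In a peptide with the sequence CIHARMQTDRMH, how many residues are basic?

The basic amino acids are Lys (K), Arg (R), and His (H).
Matching residues: H3, R5, R10, H12.

4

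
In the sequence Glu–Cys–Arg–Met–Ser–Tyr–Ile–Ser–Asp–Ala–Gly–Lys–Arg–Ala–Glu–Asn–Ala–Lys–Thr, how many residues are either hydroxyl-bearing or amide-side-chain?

5

Hydroxyl-bearing: S, T, Y. Amide-side-chain: N, Q.
Hydroxyl-bearing residues here: Ser5, Tyr6, Ser8, Thr19 (4).
Amide-side-chain residues here: Asn16 (1).
The two groups share no amino acid, so total = 4 + 1 = 5.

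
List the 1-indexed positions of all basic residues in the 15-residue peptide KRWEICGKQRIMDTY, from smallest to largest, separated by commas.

The basic amino acids are Lys (K), Arg (R), and His (H).
Matching residues: K1, R2, K8, R10.

1, 2, 8, 10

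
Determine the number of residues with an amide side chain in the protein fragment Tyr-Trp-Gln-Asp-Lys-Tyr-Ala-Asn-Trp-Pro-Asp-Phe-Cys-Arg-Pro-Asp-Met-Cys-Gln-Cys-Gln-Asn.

5

The amide-side-chain residues are Asn (N) and Gln (Q).
Matching residues: Gln3, Asn8, Gln19, Gln21, Asn22.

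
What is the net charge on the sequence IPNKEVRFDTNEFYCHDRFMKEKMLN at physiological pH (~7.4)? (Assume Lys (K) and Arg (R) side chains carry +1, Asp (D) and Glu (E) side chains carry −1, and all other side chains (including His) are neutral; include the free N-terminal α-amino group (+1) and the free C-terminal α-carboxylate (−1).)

0

Positive (K, R): K4, R7, R18, K21, K23 → +5.
Negative (D, E): E5, D9, E12, D17, E22 → −5.
The N-terminus (+1) and C-terminus (−1) cancel.
Net charge = (+5) + (−5) = 0.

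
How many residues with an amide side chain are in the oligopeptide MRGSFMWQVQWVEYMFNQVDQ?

5

The amide-side-chain residues are Asn (N) and Gln (Q).
Matching residues: Q8, Q10, N17, Q18, Q21.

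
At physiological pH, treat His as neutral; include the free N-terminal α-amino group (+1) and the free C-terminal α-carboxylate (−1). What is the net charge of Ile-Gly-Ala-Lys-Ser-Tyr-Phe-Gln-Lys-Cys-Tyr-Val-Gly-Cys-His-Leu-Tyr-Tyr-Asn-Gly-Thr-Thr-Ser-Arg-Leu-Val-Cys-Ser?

Near pH 7.4, K and R contribute +1 each, D and E contribute −1 each, and every other side chain (His included, as stated) is uncharged.
Positive (K, R): Lys4, Lys9, Arg24 → +3.
Negative (D, E): none → −0.
The N-terminus (+1) and C-terminus (−1) cancel.
Net charge = (+3) + (−0) = +3.

+3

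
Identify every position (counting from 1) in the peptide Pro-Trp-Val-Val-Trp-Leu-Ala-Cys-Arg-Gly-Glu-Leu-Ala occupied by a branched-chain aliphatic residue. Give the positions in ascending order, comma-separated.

3, 4, 6, 12

The BCAAs are Val, Leu, and Ile — aliphatic side chains with a branch point.
Matching residues: Val3, Val4, Leu6, Leu12.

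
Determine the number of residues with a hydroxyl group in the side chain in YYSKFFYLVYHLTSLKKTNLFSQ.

S, T, and Y are the three residues with a side-chain hydroxyl.
Matching residues: Y1, Y2, S3, Y7, Y10, T13, S14, T18, S22.

9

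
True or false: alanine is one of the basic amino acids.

Lysine (K), arginine (R), and histidine (H) have basic, nitrogen-containing side chains.
Alanine is not in this group.

False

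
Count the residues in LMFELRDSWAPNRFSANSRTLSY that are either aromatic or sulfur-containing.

5

Aromatic: F, W, Y. Sulfur-containing: C, M.
Aromatic residues here: F3, W9, F14, Y23 (4).
Sulfur-containing residues here: M2 (1).
The two groups share no amino acid, so total = 4 + 1 = 5.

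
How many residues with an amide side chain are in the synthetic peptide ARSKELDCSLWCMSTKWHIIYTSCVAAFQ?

1

Only N (asparagine) and Q (glutamine) carry a side-chain carboxamide.
Matching residues: Q29.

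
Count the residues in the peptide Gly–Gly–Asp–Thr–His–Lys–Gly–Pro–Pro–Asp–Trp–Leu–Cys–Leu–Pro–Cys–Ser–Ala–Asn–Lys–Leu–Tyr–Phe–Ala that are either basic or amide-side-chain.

4

Basic: H, K, R. Amide-side-chain: N, Q.
Basic residues here: His5, Lys6, Lys20 (3).
Amide-side-chain residues here: Asn19 (1).
The two groups share no amino acid, so total = 3 + 1 = 4.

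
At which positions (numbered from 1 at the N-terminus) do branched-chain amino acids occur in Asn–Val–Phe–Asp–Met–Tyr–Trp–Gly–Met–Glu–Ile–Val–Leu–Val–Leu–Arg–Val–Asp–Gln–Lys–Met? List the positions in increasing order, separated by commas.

V, L, and I make up the branched-chain aliphatic group.
Matching residues: Val2, Ile11, Val12, Leu13, Val14, Leu15, Val17.

2, 11, 12, 13, 14, 15, 17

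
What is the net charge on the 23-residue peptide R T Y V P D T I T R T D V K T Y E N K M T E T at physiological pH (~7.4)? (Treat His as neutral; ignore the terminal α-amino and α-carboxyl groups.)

0

Near pH 7.4, K and R contribute +1 each, D and E contribute −1 each, and every other side chain (His included, as stated) is uncharged.
Positive (K, R): R1, R10, K14, K19 → +4.
Negative (D, E): D6, D12, E17, E22 → −4.
Net charge = (+4) + (−4) = 0.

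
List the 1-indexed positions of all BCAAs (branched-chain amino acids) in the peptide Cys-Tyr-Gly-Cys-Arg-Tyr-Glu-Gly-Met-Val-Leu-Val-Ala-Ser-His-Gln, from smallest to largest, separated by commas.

Valine (V), leucine (L), and isoleucine (I) are the branched-chain amino acids.
Matching residues: Val10, Leu11, Val12.

10, 11, 12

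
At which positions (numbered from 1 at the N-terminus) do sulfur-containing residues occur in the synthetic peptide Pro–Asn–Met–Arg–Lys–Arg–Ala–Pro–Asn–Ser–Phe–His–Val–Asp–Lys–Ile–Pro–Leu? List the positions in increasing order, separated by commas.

3

Only Cys (C) and Met (M) have a sulfur atom in the side chain.
Matching residues: Met3.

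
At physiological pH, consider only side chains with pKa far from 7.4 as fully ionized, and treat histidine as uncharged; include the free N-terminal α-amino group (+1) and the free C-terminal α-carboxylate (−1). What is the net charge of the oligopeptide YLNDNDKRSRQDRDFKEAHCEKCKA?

The side chains ionized at physiological pH are Lys/Arg (+1) and Asp/Glu (−1); with His treated as neutral, nothing else contributes.
Positive (K, R): K7, R8, R10, R13, K16, K22, K24 → +7.
Negative (D, E): D4, D6, D12, D14, E17, E21 → −6.
The N-terminus (+1) and C-terminus (−1) cancel.
Net charge = (+7) + (−6) = +1.

+1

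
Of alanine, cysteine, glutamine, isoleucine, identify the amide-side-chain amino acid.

glutamine

The amide-side-chain residues are Asn (N) and Gln (Q).
Of the listed options, only glutamine belongs to this group.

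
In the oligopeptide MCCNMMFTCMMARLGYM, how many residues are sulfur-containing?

9

Only Cys (C) and Met (M) have a sulfur atom in the side chain.
Matching residues: M1, C2, C3, M5, M6, C9, M10, M11, M17.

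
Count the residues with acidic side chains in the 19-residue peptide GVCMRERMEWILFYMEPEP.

4

Aspartate (D) and glutamate (E) have carboxylic-acid side chains and are the acidic amino acids.
Matching residues: E6, E9, E16, E18.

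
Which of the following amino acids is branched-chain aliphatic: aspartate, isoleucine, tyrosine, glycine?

isoleucine

V, L, and I make up the branched-chain aliphatic group.
Of the listed options, only isoleucine belongs to this group.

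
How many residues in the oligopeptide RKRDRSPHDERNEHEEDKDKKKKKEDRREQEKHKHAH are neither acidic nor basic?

5

Acidic: D, E. Basic: K, R, H. All other residues are neither.
Matching residues: S6, P7, N12, Q30, A36.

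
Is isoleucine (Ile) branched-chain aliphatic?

Valine (V), leucine (L), and isoleucine (I) are the branched-chain amino acids.
Isoleucine is in this group.

Yes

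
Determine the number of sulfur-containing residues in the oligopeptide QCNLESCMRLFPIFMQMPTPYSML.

6

Only Cys (C) and Met (M) have a sulfur atom in the side chain.
Matching residues: C2, C7, M8, M15, M17, M23.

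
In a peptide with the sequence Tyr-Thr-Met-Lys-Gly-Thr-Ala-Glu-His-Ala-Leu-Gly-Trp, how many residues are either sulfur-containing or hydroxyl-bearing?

Sulfur-containing: C, M. Hydroxyl-bearing: S, T, Y.
Sulfur-containing residues here: Met3 (1).
Hydroxyl-bearing residues here: Tyr1, Thr2, Thr6 (3).
The two groups share no amino acid, so total = 1 + 3 = 4.

4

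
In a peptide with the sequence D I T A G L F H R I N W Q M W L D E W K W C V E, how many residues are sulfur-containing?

2

Only Cys (C) and Met (M) have a sulfur atom in the side chain.
Matching residues: M14, C22.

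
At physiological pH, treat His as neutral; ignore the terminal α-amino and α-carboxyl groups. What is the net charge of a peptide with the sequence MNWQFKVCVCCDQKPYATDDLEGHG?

At pH ~7.4 the Lys and Arg side chains are protonated (+1), the Asp and Glu side chains are deprotonated (−1), and with His taken as neutral all other side chains carry no charge.
Positive (K, R): K6, K14 → +2.
Negative (D, E): D12, D19, D20, E22 → −4.
Net charge = (+2) + (−4) = −2.

-2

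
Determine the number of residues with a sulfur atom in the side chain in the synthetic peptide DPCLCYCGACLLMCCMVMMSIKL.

10

Only Cys (C) and Met (M) have a sulfur atom in the side chain.
Matching residues: C3, C5, C7, C10, M13, C14, C15, M16, M18, M19.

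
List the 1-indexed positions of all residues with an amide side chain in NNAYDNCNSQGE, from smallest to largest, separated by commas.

1, 2, 6, 8, 10

Only N (asparagine) and Q (glutamine) carry a side-chain carboxamide.
Matching residues: N1, N2, N6, N8, Q10.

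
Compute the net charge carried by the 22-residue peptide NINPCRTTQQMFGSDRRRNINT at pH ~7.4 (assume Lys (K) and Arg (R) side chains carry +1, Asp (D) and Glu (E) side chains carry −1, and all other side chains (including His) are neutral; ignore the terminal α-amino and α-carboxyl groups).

+3

Positive (K, R): R6, R16, R17, R18 → +4.
Negative (D, E): D15 → −1.
Net charge = (+4) + (−1) = +3.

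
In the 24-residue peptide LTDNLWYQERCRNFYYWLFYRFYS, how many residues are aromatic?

The aromatic amino acids are Phe (F, benzyl), Trp (W, indole), and Tyr (Y, phenol).
Matching residues: W6, Y7, F14, Y15, Y16, W17, F19, Y20, F22, Y23.

10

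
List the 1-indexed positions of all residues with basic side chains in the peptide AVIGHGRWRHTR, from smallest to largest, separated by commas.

5, 7, 9, 10, 12

K, R, and H are the three residues with basic side chains (ε-amine, guanidinium, and imidazole respectively).
Matching residues: H5, R7, R9, H10, R12.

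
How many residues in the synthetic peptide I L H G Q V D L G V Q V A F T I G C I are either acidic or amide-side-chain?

3

Acidic: D, E. Amide-side-chain: N, Q.
Acidic residues here: D7 (1).
Amide-side-chain residues here: Q5, Q11 (2).
The two groups share no amino acid, so total = 1 + 2 = 3.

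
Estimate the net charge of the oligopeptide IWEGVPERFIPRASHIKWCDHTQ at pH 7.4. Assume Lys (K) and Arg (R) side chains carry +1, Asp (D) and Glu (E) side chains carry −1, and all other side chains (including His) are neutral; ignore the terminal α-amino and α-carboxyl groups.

Positive (K, R): R8, R12, K17 → +3.
Negative (D, E): E3, E7, D20 → −3.
Net charge = (+3) + (−3) = 0.

0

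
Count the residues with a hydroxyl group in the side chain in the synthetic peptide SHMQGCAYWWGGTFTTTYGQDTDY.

9

Serine (S), threonine (T), and tyrosine (Y) each carry a hydroxyl group on the side chain.
Matching residues: S1, Y8, T13, T15, T16, T17, Y18, T22, Y24.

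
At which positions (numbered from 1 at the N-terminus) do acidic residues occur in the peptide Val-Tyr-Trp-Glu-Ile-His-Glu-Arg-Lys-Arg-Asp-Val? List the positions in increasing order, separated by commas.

The acidic residues are Asp (D) and Glu (E), whose side chains end in a carboxylate group.
Matching residues: Glu4, Glu7, Asp11.

4, 7, 11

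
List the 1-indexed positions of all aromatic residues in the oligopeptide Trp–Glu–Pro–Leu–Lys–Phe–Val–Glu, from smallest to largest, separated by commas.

F, W, and Y each carry an aromatic ring on the side chain.
Matching residues: Trp1, Phe6.

1, 6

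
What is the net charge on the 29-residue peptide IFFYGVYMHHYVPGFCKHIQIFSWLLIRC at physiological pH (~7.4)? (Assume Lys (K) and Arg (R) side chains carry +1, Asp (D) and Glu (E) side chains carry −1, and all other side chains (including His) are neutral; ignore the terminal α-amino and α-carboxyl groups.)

+2

Positive (K, R): K17, R28 → +2.
Negative (D, E): none → −0.
Net charge = (+2) + (−0) = +2.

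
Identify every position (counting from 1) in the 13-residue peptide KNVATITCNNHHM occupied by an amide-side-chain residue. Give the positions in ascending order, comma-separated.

The amide-side-chain residues are Asn (N) and Gln (Q).
Matching residues: N2, N9, N10.

2, 9, 10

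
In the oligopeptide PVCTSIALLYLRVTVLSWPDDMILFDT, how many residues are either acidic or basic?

Acidic: D, E. Basic: H, K, R.
Acidic residues here: D20, D21, D26 (3).
Basic residues here: R12 (1).
The two groups share no amino acid, so total = 3 + 1 = 4.

4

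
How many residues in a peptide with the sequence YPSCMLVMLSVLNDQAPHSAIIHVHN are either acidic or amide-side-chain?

4

Acidic: D, E. Amide-side-chain: N, Q.
Acidic residues here: D14 (1).
Amide-side-chain residues here: N13, Q15, N26 (3).
The two groups share no amino acid, so total = 1 + 3 = 4.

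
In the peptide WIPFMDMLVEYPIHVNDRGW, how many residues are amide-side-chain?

The amide-side-chain residues are Asn (N) and Gln (Q).
Matching residues: N16.

1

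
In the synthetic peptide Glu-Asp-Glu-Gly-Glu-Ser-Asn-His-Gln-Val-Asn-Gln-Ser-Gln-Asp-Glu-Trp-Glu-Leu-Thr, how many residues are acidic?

7

The acidic residues are Asp (D) and Glu (E), whose side chains end in a carboxylate group.
Matching residues: Glu1, Asp2, Glu3, Glu5, Asp15, Glu16, Glu18.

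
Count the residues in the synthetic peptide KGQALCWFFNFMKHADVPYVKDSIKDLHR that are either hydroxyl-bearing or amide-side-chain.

4

Hydroxyl-bearing: S, T, Y. Amide-side-chain: N, Q.
Hydroxyl-bearing residues here: Y19, S23 (2).
Amide-side-chain residues here: Q3, N10 (2).
The two groups share no amino acid, so total = 2 + 2 = 4.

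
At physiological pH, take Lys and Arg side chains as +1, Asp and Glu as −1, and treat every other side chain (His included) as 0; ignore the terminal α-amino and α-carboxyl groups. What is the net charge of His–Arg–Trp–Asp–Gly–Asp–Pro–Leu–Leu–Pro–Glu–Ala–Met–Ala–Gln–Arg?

Positive (K, R): Arg2, Arg16 → +2.
Negative (D, E): Asp4, Asp6, Glu11 → −3.
Net charge = (+2) + (−3) = −1.

-1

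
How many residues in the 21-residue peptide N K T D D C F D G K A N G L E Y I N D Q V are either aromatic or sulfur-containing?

Aromatic: F, W, Y. Sulfur-containing: C, M.
Aromatic residues here: F7, Y16 (2).
Sulfur-containing residues here: C6 (1).
The two groups share no amino acid, so total = 2 + 1 = 3.

3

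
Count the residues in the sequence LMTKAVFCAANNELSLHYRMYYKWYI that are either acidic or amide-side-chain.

3

Acidic: D, E. Amide-side-chain: N, Q.
Acidic residues here: E13 (1).
Amide-side-chain residues here: N11, N12 (2).
The two groups share no amino acid, so total = 1 + 2 = 3.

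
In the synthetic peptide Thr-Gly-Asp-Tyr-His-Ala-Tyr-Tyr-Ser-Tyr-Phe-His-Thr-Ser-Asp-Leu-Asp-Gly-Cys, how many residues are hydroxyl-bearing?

Serine (S), threonine (T), and tyrosine (Y) each carry a hydroxyl group on the side chain.
Matching residues: Thr1, Tyr4, Tyr7, Tyr8, Ser9, Tyr10, Thr13, Ser14.

8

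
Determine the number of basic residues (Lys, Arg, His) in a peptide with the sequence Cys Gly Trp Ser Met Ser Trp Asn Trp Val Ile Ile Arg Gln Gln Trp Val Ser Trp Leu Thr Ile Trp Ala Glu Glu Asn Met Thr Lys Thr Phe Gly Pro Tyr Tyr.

Matching residues: Arg13, Lys30.

2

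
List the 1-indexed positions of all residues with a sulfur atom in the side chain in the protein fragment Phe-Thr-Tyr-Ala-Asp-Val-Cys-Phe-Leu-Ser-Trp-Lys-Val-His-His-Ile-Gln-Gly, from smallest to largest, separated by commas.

7

Only Cys (C) and Met (M) have a sulfur atom in the side chain.
Matching residues: Cys7.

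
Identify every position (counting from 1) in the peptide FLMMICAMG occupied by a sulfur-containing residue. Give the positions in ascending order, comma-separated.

3, 4, 6, 8

Cysteine (C, thiol) and methionine (M, thioether) are the two sulfur-containing amino acids.
Matching residues: M3, M4, C6, M8.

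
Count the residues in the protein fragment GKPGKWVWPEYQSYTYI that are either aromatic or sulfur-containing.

Aromatic: F, W, Y. Sulfur-containing: C, M.
Aromatic residues here: W6, W8, Y11, Y14, Y16 (5).
Sulfur-containing residues here: none (0).
The two groups share no amino acid, so total = 5 + 0 = 5.

5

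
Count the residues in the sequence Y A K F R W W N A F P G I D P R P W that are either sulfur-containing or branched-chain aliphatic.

1

Sulfur-containing: C, M. Branched-chain aliphatic: I, L, V.
Sulfur-containing residues here: none (0).
Branched-chain aliphatic residues here: I13 (1).
The two groups share no amino acid, so total = 0 + 1 = 1.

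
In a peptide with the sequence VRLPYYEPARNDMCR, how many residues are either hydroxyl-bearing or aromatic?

Hydroxyl-bearing: S, T, Y. Aromatic: F, W, Y.
Hydroxyl-bearing residues here: Y5, Y6 (2).
Aromatic residues here: Y5, Y6 (2).
Y is in both groups, so the 2 Y residues must not be double-counted.
Total = 2 + 2 − 2 = 2.

2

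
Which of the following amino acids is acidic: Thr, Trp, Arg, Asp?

Aspartate (D) and glutamate (E) have carboxylic-acid side chains and are the acidic amino acids.
Of the listed options, only Asp belongs to this group.

Asp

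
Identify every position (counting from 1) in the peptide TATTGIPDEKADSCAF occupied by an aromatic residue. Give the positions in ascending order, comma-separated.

16

The aromatic amino acids are Phe (F, benzyl), Trp (W, indole), and Tyr (Y, phenol).
Matching residues: F16.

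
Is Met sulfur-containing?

Yes

Only Cys (C) and Met (M) have a sulfur atom in the side chain.
Methionine is in this group.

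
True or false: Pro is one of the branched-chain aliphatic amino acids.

The BCAAs are Val, Leu, and Ile — aliphatic side chains with a branch point.
Proline is not in this group.

False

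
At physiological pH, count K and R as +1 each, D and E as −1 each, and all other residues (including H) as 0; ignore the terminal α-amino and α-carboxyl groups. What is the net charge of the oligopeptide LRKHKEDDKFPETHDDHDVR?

Positive (K, R): R2, K3, K5, K9, R20 → +5.
Negative (D, E): E6, D7, D8, E12, D15, D16, D18 → −7.
Net charge = (+5) + (−7) = −2.

-2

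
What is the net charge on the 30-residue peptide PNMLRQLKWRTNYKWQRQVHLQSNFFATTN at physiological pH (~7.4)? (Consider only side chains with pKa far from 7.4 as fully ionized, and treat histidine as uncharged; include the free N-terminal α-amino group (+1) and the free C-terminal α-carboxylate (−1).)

Near pH 7.4, K and R contribute +1 each, D and E contribute −1 each, and every other side chain (His included, as stated) is uncharged.
Positive (K, R): R5, K8, R10, K14, R17 → +5.
Negative (D, E): none → −0.
The N-terminus (+1) and C-terminus (−1) cancel.
Net charge = (+5) + (−0) = +5.

+5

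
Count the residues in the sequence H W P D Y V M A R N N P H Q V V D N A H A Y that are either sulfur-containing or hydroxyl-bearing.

Sulfur-containing: C, M. Hydroxyl-bearing: S, T, Y.
Sulfur-containing residues here: M7 (1).
Hydroxyl-bearing residues here: Y5, Y22 (2).
The two groups share no amino acid, so total = 1 + 2 = 3.

3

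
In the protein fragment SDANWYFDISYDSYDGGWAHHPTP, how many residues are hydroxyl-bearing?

S, T, and Y are the three residues with a side-chain hydroxyl.
Matching residues: S1, Y6, S10, Y11, S13, Y14, T23.

7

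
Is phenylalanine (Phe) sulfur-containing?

Cysteine (C, thiol) and methionine (M, thioether) are the two sulfur-containing amino acids.
Phenylalanine is not in this group.

No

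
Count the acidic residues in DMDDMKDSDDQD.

7

Only D (aspartate) and E (glutamate) carry a side-chain carboxylic acid.
Matching residues: D1, D3, D4, D7, D9, D10, D12.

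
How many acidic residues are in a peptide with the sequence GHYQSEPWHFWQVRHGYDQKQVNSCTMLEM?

Aspartate (D) and glutamate (E) have carboxylic-acid side chains and are the acidic amino acids.
Matching residues: E6, D18, E29.

3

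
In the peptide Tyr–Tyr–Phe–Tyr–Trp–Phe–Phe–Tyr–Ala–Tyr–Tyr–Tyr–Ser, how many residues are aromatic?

11

The aromatic amino acids are Phe (F, benzyl), Trp (W, indole), and Tyr (Y, phenol).
Matching residues: Tyr1, Tyr2, Phe3, Tyr4, Trp5, Phe6, Phe7, Tyr8, Tyr10, Tyr11, Tyr12.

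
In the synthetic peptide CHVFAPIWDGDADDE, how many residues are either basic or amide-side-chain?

Basic: H, K, R. Amide-side-chain: N, Q.
Basic residues here: H2 (1).
Amide-side-chain residues here: none (0).
The two groups share no amino acid, so total = 1 + 0 = 1.

1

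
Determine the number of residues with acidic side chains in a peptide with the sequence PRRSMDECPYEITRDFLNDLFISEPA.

The acidic residues are Asp (D) and Glu (E), whose side chains end in a carboxylate group.
Matching residues: D6, E7, E11, D15, D19, E24.

6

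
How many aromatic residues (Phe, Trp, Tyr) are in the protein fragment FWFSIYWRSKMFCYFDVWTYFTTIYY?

Matching residues: F1, W2, F3, Y6, W7, F12, Y14, F15, W18, Y20, F21, Y25, Y26.

13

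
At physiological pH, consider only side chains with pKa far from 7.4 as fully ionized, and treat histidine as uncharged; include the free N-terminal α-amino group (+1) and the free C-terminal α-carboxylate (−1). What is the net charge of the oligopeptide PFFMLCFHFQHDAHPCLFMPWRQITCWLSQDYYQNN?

Near pH 7.4, K and R contribute +1 each, D and E contribute −1 each, and every other side chain (His included, as stated) is uncharged.
Positive (K, R): R22 → +1.
Negative (D, E): D12, D31 → −2.
The N-terminus (+1) and C-terminus (−1) cancel.
Net charge = (+1) + (−2) = −1.

-1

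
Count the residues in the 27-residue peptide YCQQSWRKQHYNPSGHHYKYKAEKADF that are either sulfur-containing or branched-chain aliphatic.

Sulfur-containing: C, M. Branched-chain aliphatic: I, L, V.
Sulfur-containing residues here: C2 (1).
Branched-chain aliphatic residues here: none (0).
The two groups share no amino acid, so total = 1 + 0 = 1.

1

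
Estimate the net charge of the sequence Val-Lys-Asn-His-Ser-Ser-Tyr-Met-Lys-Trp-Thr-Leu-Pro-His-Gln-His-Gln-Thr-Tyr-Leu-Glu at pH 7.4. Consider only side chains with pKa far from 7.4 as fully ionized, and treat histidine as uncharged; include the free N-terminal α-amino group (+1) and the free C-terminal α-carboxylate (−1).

+1

At pH ~7.4 the Lys and Arg side chains are protonated (+1), the Asp and Glu side chains are deprotonated (−1), and with His taken as neutral all other side chains carry no charge.
Positive (K, R): Lys2, Lys9 → +2.
Negative (D, E): Glu21 → −1.
The N-terminus (+1) and C-terminus (−1) cancel.
Net charge = (+2) + (−1) = +1.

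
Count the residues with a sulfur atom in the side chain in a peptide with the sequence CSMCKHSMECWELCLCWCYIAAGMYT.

The sulfur-bearing residues are cysteine (–SH) and methionine (–S–CH₃).
Matching residues: C1, M3, C4, M8, C10, C14, C16, C18, M24.

9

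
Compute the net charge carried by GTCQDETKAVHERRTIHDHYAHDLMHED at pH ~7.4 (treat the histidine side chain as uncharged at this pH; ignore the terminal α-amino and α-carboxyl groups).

-4

The side chains ionized at physiological pH are Lys/Arg (+1) and Asp/Glu (−1); with His treated as neutral, nothing else contributes.
Positive (K, R): K8, R13, R14 → +3.
Negative (D, E): D5, E6, E12, D18, D23, E27, D28 → −7.
Net charge = (+3) + (−7) = −4.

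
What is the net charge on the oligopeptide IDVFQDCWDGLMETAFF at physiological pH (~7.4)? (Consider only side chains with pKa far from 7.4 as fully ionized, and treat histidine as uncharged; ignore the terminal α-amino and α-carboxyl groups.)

-4

Near pH 7.4, K and R contribute +1 each, D and E contribute −1 each, and every other side chain (His included, as stated) is uncharged.
Positive (K, R): none → +0.
Negative (D, E): D2, D6, D9, E13 → −4.
Net charge = (+0) + (−4) = −4.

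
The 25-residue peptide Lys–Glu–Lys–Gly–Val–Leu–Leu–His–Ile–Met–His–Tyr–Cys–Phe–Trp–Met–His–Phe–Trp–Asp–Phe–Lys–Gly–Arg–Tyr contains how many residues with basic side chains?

7

K, R, and H are the three residues with basic side chains (ε-amine, guanidinium, and imidazole respectively).
Matching residues: Lys1, Lys3, His8, His11, His17, Lys22, Arg24.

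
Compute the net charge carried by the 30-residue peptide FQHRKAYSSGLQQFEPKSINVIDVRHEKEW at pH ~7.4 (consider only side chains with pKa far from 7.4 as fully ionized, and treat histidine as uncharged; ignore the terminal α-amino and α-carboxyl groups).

The side chains ionized at physiological pH are Lys/Arg (+1) and Asp/Glu (−1); with His treated as neutral, nothing else contributes.
Positive (K, R): R4, K5, K17, R25, K28 → +5.
Negative (D, E): E15, D23, E27, E29 → −4.
Net charge = (+5) + (−4) = +1.

+1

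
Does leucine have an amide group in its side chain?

Asparagine (N) and glutamine (Q) have uncharged amide side chains.
Leucine is not in this group.

No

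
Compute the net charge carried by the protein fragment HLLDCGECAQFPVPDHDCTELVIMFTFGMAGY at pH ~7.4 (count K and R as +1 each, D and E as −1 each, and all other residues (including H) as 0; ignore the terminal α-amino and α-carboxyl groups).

Positive (K, R): none → +0.
Negative (D, E): D4, E7, D15, D17, E20 → −5.
Net charge = (+0) + (−5) = −5.

-5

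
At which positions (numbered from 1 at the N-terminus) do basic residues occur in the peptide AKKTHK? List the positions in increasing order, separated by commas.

The basic amino acids are Lys (K), Arg (R), and His (H).
Matching residues: K2, K3, H5, K6.

2, 3, 5, 6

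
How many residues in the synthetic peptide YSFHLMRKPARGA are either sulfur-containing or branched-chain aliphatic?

Sulfur-containing: C, M. Branched-chain aliphatic: I, L, V.
Sulfur-containing residues here: M6 (1).
Branched-chain aliphatic residues here: L5 (1).
The two groups share no amino acid, so total = 1 + 1 = 2.

2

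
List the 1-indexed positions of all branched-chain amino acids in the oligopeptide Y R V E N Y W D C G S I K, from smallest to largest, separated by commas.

3, 12

The BCAAs are Val, Leu, and Ile — aliphatic side chains with a branch point.
Matching residues: V3, I12.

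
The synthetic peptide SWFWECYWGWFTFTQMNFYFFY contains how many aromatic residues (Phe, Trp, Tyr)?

13

Matching residues: W2, F3, W4, Y7, W8, W10, F11, F13, F18, Y19, F20, F21, Y22.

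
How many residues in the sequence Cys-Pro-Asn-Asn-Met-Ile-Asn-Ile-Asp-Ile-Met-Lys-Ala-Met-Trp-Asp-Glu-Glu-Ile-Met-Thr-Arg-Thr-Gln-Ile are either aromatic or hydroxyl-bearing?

Aromatic: F, W, Y. Hydroxyl-bearing: S, T, Y.
Aromatic residues here: Trp15 (1).
Hydroxyl-bearing residues here: Thr21, Thr23 (2).
(Y belongs to both groups, but none appear in this sequence.) Total = 1 + 2 = 3.

3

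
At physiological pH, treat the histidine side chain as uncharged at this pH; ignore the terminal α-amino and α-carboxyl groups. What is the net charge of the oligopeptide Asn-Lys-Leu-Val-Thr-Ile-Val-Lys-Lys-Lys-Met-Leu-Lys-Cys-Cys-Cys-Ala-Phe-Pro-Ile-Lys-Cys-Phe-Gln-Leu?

Near pH 7.4, K and R contribute +1 each, D and E contribute −1 each, and every other side chain (His included, as stated) is uncharged.
Positive (K, R): Lys2, Lys8, Lys9, Lys10, Lys13, Lys21 → +6.
Negative (D, E): none → −0.
Net charge = (+6) + (−0) = +6.

+6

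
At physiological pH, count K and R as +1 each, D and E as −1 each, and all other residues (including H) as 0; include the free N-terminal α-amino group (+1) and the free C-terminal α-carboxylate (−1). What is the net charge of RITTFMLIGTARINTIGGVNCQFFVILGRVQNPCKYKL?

+5

Positive (K, R): R1, R12, R29, K35, K37 → +5.
Negative (D, E): none → −0.
The N-terminus (+1) and C-terminus (−1) cancel.
Net charge = (+5) + (−0) = +5.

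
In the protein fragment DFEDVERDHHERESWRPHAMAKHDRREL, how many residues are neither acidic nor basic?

9

Acidic: D, E. Basic: K, R, H. All other residues are neither.
Matching residues: F2, V5, S14, W15, P17, A19, M20, A21, L28.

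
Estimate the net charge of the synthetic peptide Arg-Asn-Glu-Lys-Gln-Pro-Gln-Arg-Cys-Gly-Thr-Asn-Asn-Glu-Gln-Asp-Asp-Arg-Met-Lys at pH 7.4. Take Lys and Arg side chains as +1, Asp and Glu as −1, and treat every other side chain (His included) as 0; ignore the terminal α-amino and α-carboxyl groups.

+1

Positive (K, R): Arg1, Lys4, Arg8, Arg18, Lys20 → +5.
Negative (D, E): Glu3, Glu14, Asp16, Asp17 → −4.
Net charge = (+5) + (−4) = +1.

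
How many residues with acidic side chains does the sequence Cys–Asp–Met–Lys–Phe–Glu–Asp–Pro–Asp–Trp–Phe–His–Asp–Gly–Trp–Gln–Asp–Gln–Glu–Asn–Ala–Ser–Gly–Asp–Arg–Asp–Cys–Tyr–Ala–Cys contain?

9

Aspartate (D) and glutamate (E) have carboxylic-acid side chains and are the acidic amino acids.
Matching residues: Asp2, Glu6, Asp7, Asp9, Asp13, Asp17, Glu19, Asp24, Asp26.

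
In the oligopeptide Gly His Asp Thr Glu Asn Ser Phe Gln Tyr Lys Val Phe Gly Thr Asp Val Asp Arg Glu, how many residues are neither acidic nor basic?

12

Acidic: D, E. Basic: K, R, H. All other residues are neither.
Matching residues: Gly1, Thr4, Asn6, Ser7, Phe8, Gln9, Tyr10, Val12, Phe13, Gly14, Thr15, Val17.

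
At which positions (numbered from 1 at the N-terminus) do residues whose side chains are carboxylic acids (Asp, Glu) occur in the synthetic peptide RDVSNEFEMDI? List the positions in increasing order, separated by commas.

2, 6, 8, 10

Matching residues: D2, E6, E8, D10.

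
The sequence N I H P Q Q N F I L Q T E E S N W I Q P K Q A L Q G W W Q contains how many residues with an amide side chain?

10

Only N (asparagine) and Q (glutamine) carry a side-chain carboxamide.
Matching residues: N1, Q5, Q6, N7, Q11, N16, Q19, Q22, Q25, Q29.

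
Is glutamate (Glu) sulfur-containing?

The sulfur-bearing residues are cysteine (–SH) and methionine (–S–CH₃).
Glutamate is not in this group.

No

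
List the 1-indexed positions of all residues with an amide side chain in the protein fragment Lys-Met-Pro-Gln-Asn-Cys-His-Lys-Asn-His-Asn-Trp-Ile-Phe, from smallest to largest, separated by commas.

Only N (asparagine) and Q (glutamine) carry a side-chain carboxamide.
Matching residues: Gln4, Asn5, Asn9, Asn11.

4, 5, 9, 11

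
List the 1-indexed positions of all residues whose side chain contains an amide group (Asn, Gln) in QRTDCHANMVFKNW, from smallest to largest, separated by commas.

1, 8, 13

Matching residues: Q1, N8, N13.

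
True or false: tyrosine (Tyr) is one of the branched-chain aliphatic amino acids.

False

Valine (V), leucine (L), and isoleucine (I) are the branched-chain amino acids.
Tyrosine is not in this group.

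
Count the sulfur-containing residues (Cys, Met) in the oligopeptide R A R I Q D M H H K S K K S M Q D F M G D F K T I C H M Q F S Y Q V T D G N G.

Matching residues: M7, M15, M19, C26, M28.

5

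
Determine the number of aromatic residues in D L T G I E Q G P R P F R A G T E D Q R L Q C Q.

1

Phenylalanine (F), tryptophan (W), and tyrosine (Y) have aromatic ring side chains.
Matching residues: F12.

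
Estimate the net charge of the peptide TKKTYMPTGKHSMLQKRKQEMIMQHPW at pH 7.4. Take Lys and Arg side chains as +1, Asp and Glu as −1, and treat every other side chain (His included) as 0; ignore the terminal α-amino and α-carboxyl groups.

Positive (K, R): K2, K3, K10, K16, R17, K18 → +6.
Negative (D, E): E20 → −1.
Net charge = (+6) + (−1) = +5.

+5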